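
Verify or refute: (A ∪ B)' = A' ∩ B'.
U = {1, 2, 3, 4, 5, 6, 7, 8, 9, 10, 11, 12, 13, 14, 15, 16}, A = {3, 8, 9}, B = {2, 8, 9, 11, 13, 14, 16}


LHS: A ∪ B = {2, 3, 8, 9, 11, 13, 14, 16}
(A ∪ B)' = U \ (A ∪ B) = {1, 4, 5, 6, 7, 10, 12, 15}
A' = {1, 2, 4, 5, 6, 7, 10, 11, 12, 13, 14, 15, 16}, B' = {1, 3, 4, 5, 6, 7, 10, 12, 15}
Claimed RHS: A' ∩ B' = {1, 4, 5, 6, 7, 10, 12, 15}
Identity is VALID: LHS = RHS = {1, 4, 5, 6, 7, 10, 12, 15} ✓

Identity is valid. (A ∪ B)' = A' ∩ B' = {1, 4, 5, 6, 7, 10, 12, 15}


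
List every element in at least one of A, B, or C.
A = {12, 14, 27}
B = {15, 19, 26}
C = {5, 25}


A ∪ B = {12, 14, 15, 19, 26, 27}
(A ∪ B) ∪ C = {5, 12, 14, 15, 19, 25, 26, 27}

A ∪ B ∪ C = {5, 12, 14, 15, 19, 25, 26, 27}


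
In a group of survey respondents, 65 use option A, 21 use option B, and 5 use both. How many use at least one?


|A ∪ B| = |A| + |B| - |A ∩ B|
= 65 + 21 - 5
= 81

|A ∪ B| = 81


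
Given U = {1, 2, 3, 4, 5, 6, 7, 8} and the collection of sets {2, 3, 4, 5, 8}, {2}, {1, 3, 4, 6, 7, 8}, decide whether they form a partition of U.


A partition requires: (1) non-empty parts, (2) pairwise disjoint, (3) union = U
Parts: {2, 3, 4, 5, 8}, {2}, {1, 3, 4, 6, 7, 8}
Union of parts: {1, 2, 3, 4, 5, 6, 7, 8}
U = {1, 2, 3, 4, 5, 6, 7, 8}
All non-empty? True
Pairwise disjoint? False
Covers U? True

No, not a valid partition


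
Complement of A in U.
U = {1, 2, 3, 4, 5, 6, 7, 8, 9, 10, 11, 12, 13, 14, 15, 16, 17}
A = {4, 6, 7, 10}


Aᶜ = U \ A = elements in U but not in A
U = {1, 2, 3, 4, 5, 6, 7, 8, 9, 10, 11, 12, 13, 14, 15, 16, 17}
A = {4, 6, 7, 10}
Aᶜ = {1, 2, 3, 5, 8, 9, 11, 12, 13, 14, 15, 16, 17}

Aᶜ = {1, 2, 3, 5, 8, 9, 11, 12, 13, 14, 15, 16, 17}


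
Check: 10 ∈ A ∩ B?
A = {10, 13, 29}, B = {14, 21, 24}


A = {10, 13, 29}, B = {14, 21, 24}
A ∩ B = elements in both A and B
A ∩ B = ∅
Checking if 10 ∈ A ∩ B
10 is not in A ∩ B → False

10 ∉ A ∩ B


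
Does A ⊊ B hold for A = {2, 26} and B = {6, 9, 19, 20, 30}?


A ⊂ B requires: A ⊆ B AND A ≠ B.
A ⊆ B? No
A ⊄ B, so A is not a proper subset.

No, A is not a proper subset of B


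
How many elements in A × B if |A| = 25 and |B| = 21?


|A × B| = |A| × |B|
= 25 × 21
= 525

|A × B| = 525


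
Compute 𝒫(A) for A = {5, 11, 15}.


|A| = 3, so |P(A)| = 2^3 = 8
Enumerate subsets by cardinality (0 to 3):
∅, {5}, {11}, {15}, {5, 11}, {5, 15}, {11, 15}, {5, 11, 15}

P(A) has 8 subsets: ∅, {5}, {11}, {15}, {5, 11}, {5, 15}, {11, 15}, {5, 11, 15}


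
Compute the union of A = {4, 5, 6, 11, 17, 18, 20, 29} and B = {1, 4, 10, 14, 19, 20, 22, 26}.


A ∪ B = all elements in A or B (or both)
A = {4, 5, 6, 11, 17, 18, 20, 29}
B = {1, 4, 10, 14, 19, 20, 22, 26}
A ∪ B = {1, 4, 5, 6, 10, 11, 14, 17, 18, 19, 20, 22, 26, 29}

A ∪ B = {1, 4, 5, 6, 10, 11, 14, 17, 18, 19, 20, 22, 26, 29}


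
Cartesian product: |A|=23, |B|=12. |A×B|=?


|A × B| = |A| × |B|
= 23 × 12
= 276

|A × B| = 276


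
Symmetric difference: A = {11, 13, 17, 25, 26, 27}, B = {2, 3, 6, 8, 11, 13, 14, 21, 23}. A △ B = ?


A △ B = (A \ B) ∪ (B \ A) = elements in exactly one of A or B
A \ B = {17, 25, 26, 27}
B \ A = {2, 3, 6, 8, 14, 21, 23}
A △ B = {2, 3, 6, 8, 14, 17, 21, 23, 25, 26, 27}

A △ B = {2, 3, 6, 8, 14, 17, 21, 23, 25, 26, 27}


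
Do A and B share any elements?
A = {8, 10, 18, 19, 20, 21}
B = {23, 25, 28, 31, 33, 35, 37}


Disjoint means A ∩ B = ∅.
A ∩ B = ∅
A ∩ B = ∅, so A and B are disjoint.

No — A and B share no elements (A ∩ B = ∅), so they are disjoint


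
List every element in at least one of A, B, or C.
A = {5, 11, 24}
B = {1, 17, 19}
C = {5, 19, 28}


A ∪ B = {1, 5, 11, 17, 19, 24}
(A ∪ B) ∪ C = {1, 5, 11, 17, 19, 24, 28}

A ∪ B ∪ C = {1, 5, 11, 17, 19, 24, 28}


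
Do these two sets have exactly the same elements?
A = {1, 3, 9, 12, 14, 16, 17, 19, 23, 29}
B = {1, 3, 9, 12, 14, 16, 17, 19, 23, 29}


Two sets are equal iff they have exactly the same elements.
A = {1, 3, 9, 12, 14, 16, 17, 19, 23, 29}
B = {1, 3, 9, 12, 14, 16, 17, 19, 23, 29}
Same elements → A = B

Yes, A = B


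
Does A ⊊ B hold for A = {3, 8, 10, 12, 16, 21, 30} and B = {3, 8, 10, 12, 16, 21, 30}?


A ⊂ B requires: A ⊆ B AND A ≠ B.
A ⊆ B? Yes
A = B? Yes
A = B, so A is not a PROPER subset.

No, A is not a proper subset of B


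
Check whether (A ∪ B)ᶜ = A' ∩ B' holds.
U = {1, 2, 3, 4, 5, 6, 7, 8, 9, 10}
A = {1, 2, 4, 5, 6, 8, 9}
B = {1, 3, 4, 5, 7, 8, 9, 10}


LHS: A ∪ B = {1, 2, 3, 4, 5, 6, 7, 8, 9, 10}
(A ∪ B)' = U \ (A ∪ B) = ∅
A' = {3, 7, 10}, B' = {2, 6}
Claimed RHS: A' ∩ B' = ∅
Identity is VALID: LHS = RHS = ∅ ✓

Identity is valid. (A ∪ B)' = A' ∩ B' = ∅


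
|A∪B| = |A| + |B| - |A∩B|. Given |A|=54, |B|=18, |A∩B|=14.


|A ∪ B| = |A| + |B| - |A ∩ B|
= 54 + 18 - 14
= 58

|A ∪ B| = 58


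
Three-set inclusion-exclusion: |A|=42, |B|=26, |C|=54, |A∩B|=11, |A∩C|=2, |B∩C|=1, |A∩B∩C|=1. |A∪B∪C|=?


|A∪B∪C| = |A|+|B|+|C| - |A∩B|-|A∩C|-|B∩C| + |A∩B∩C|
= 42+26+54 - 11-2-1 + 1
= 122 - 14 + 1
= 109

|A ∪ B ∪ C| = 109


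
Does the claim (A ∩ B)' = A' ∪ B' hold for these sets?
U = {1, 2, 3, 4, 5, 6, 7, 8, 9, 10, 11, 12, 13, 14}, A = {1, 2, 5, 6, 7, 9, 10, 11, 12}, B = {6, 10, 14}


LHS: A ∩ B = {6, 10}
(A ∩ B)' = U \ (A ∩ B) = {1, 2, 3, 4, 5, 7, 8, 9, 11, 12, 13, 14}
A' = {3, 4, 8, 13, 14}, B' = {1, 2, 3, 4, 5, 7, 8, 9, 11, 12, 13}
Claimed RHS: A' ∪ B' = {1, 2, 3, 4, 5, 7, 8, 9, 11, 12, 13, 14}
Identity is VALID: LHS = RHS = {1, 2, 3, 4, 5, 7, 8, 9, 11, 12, 13, 14} ✓

Identity is valid. (A ∩ B)' = A' ∪ B' = {1, 2, 3, 4, 5, 7, 8, 9, 11, 12, 13, 14}


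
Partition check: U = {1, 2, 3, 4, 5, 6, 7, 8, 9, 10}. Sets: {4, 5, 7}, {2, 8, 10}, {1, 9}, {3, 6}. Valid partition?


A partition requires: (1) non-empty parts, (2) pairwise disjoint, (3) union = U
Parts: {4, 5, 7}, {2, 8, 10}, {1, 9}, {3, 6}
Union of parts: {1, 2, 3, 4, 5, 6, 7, 8, 9, 10}
U = {1, 2, 3, 4, 5, 6, 7, 8, 9, 10}
All non-empty? True
Pairwise disjoint? True
Covers U? True

Yes, valid partition


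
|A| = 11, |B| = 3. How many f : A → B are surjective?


n = |A| = 11, k = |B| = 3. Surjections via inclusion-exclusion:
S(n,k) = Σ(-1)^i × C(k,i) × (k-i)^n, i=0 to k
i=0: (-1)^0×C(3,0)×3^11 = 177147
i=1: (-1)^1×C(3,1)×2^11 = -6144
i=2: (-1)^2×C(3,2)×1^11 = 3
i=3: (-1)^3×C(3,3)×0^11 = 0
Total = 171006

Number of surjections = 171006


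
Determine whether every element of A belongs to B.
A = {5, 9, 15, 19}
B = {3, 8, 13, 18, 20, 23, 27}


A ⊆ B means every element of A is in B.
Elements in A not in B: {5, 9, 15, 19}
So A ⊄ B.

No, A ⊄ B


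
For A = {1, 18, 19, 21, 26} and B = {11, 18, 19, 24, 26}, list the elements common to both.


A ∩ B = elements in both A and B
A = {1, 18, 19, 21, 26}
B = {11, 18, 19, 24, 26}
A ∩ B = {18, 19, 26}

A ∩ B = {18, 19, 26}


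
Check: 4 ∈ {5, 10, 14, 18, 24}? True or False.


A = {5, 10, 14, 18, 24}
Checking if 4 is in A
4 is not in A → False

4 ∉ A


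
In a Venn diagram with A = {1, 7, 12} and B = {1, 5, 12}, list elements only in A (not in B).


A = {1, 7, 12}
B = {1, 5, 12}
Region: only in A (not in B)
Elements: {7}

Elements only in A (not in B): {7}


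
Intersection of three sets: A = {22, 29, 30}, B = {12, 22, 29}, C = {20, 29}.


A ∩ B = {22, 29}
(A ∩ B) ∩ C = {29}

A ∩ B ∩ C = {29}


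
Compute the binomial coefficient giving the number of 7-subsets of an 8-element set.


C(n,k) = n! / (k!(n-k)!)
C(8,7) = 8! / (7!1!)
= 8

C(8,7) = 8


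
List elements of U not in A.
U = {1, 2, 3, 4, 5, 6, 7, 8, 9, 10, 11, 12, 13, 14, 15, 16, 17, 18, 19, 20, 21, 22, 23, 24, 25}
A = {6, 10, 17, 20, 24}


Aᶜ = U \ A = elements in U but not in A
U = {1, 2, 3, 4, 5, 6, 7, 8, 9, 10, 11, 12, 13, 14, 15, 16, 17, 18, 19, 20, 21, 22, 23, 24, 25}
A = {6, 10, 17, 20, 24}
Aᶜ = {1, 2, 3, 4, 5, 7, 8, 9, 11, 12, 13, 14, 15, 16, 18, 19, 21, 22, 23, 25}

Aᶜ = {1, 2, 3, 4, 5, 7, 8, 9, 11, 12, 13, 14, 15, 16, 18, 19, 21, 22, 23, 25}


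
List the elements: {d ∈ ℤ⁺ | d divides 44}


Checking each candidate:
Condition: positive divisors of 44
Result = {1, 2, 4, 11, 22, 44}

{1, 2, 4, 11, 22, 44}


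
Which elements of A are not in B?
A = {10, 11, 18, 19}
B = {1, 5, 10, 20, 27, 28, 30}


A \ B = elements in A but not in B
A = {10, 11, 18, 19}
B = {1, 5, 10, 20, 27, 28, 30}
Remove from A any elements in B
A \ B = {11, 18, 19}

A \ B = {11, 18, 19}


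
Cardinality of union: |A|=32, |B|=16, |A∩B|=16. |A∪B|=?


|A ∪ B| = |A| + |B| - |A ∩ B|
= 32 + 16 - 16
= 32

|A ∪ B| = 32


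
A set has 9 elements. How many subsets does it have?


Number of subsets = 2^n
= 2^9
= 512

|P(A)| = 512


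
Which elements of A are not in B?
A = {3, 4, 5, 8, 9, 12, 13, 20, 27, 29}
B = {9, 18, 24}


A \ B = elements in A but not in B
A = {3, 4, 5, 8, 9, 12, 13, 20, 27, 29}
B = {9, 18, 24}
Remove from A any elements in B
A \ B = {3, 4, 5, 8, 12, 13, 20, 27, 29}

A \ B = {3, 4, 5, 8, 12, 13, 20, 27, 29}


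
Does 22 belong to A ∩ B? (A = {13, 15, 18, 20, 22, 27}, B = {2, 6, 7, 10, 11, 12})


A = {13, 15, 18, 20, 22, 27}, B = {2, 6, 7, 10, 11, 12}
A ∩ B = elements in both A and B
A ∩ B = ∅
Checking if 22 ∈ A ∩ B
22 is not in A ∩ B → False

22 ∉ A ∩ B


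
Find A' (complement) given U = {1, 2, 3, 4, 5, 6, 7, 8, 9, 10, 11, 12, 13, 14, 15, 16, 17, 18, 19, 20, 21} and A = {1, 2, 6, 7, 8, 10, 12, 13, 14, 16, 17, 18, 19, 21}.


Aᶜ = U \ A = elements in U but not in A
U = {1, 2, 3, 4, 5, 6, 7, 8, 9, 10, 11, 12, 13, 14, 15, 16, 17, 18, 19, 20, 21}
A = {1, 2, 6, 7, 8, 10, 12, 13, 14, 16, 17, 18, 19, 21}
Aᶜ = {3, 4, 5, 9, 11, 15, 20}

Aᶜ = {3, 4, 5, 9, 11, 15, 20}


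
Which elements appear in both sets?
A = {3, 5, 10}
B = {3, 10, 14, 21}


A ∩ B = elements in both A and B
A = {3, 5, 10}
B = {3, 10, 14, 21}
A ∩ B = {3, 10}

A ∩ B = {3, 10}


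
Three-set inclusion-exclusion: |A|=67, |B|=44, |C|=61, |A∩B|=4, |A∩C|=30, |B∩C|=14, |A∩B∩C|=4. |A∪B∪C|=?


|A∪B∪C| = |A|+|B|+|C| - |A∩B|-|A∩C|-|B∩C| + |A∩B∩C|
= 67+44+61 - 4-30-14 + 4
= 172 - 48 + 4
= 128

|A ∪ B ∪ C| = 128


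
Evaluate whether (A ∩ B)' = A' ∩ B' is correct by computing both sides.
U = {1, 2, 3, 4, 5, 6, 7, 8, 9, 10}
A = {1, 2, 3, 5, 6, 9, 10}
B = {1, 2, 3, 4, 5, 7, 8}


LHS: A ∩ B = {1, 2, 3, 5}
(A ∩ B)' = U \ (A ∩ B) = {4, 6, 7, 8, 9, 10}
A' = {4, 7, 8}, B' = {6, 9, 10}
Claimed RHS: A' ∩ B' = ∅
Identity is INVALID: LHS = {4, 6, 7, 8, 9, 10} but the RHS claimed here equals ∅. The correct form is (A ∩ B)' = A' ∪ B'.

Identity is invalid: (A ∩ B)' = {4, 6, 7, 8, 9, 10} but A' ∩ B' = ∅. The correct De Morgan law is (A ∩ B)' = A' ∪ B'.


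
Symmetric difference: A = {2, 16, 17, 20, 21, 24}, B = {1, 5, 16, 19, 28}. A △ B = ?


A △ B = (A \ B) ∪ (B \ A) = elements in exactly one of A or B
A \ B = {2, 17, 20, 21, 24}
B \ A = {1, 5, 19, 28}
A △ B = {1, 2, 5, 17, 19, 20, 21, 24, 28}

A △ B = {1, 2, 5, 17, 19, 20, 21, 24, 28}


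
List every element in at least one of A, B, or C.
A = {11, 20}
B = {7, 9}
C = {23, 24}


A ∪ B = {7, 9, 11, 20}
(A ∪ B) ∪ C = {7, 9, 11, 20, 23, 24}

A ∪ B ∪ C = {7, 9, 11, 20, 23, 24}


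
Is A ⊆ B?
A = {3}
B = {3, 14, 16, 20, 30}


A ⊆ B means every element of A is in B.
All elements of A are in B.
So A ⊆ B.

Yes, A ⊆ B


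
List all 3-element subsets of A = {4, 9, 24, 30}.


|A| = 4, so A has C(4,3) = 4 subsets of size 3.
Enumerate by choosing 3 elements from A at a time:
{4, 9, 24}, {4, 9, 30}, {4, 24, 30}, {9, 24, 30}

3-element subsets (4 total): {4, 9, 24}, {4, 9, 30}, {4, 24, 30}, {9, 24, 30}


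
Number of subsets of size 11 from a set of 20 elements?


C(n,k) = n! / (k!(n-k)!)
C(20,11) = 20! / (11!9!)
= 167960

C(20,11) = 167960


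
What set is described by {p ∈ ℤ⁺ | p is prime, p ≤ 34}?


Checking each candidate:
Condition: primes ≤ 34
Result = {2, 3, 5, 7, 11, 13, 17, 19, 23, 29, 31}

{2, 3, 5, 7, 11, 13, 17, 19, 23, 29, 31}


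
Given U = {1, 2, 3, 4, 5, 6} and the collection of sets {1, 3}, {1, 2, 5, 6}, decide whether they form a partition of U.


A partition requires: (1) non-empty parts, (2) pairwise disjoint, (3) union = U
Parts: {1, 3}, {1, 2, 5, 6}
Union of parts: {1, 2, 3, 5, 6}
U = {1, 2, 3, 4, 5, 6}
All non-empty? True
Pairwise disjoint? False
Covers U? False

No, not a valid partition


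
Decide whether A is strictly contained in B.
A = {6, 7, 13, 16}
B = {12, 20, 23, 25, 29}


A ⊂ B requires: A ⊆ B AND A ≠ B.
A ⊆ B? No
A ⊄ B, so A is not a proper subset.

No, A is not a proper subset of B


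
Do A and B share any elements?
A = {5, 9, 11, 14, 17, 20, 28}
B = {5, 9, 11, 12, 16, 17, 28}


Disjoint means A ∩ B = ∅.
A ∩ B = {5, 9, 11, 17, 28}
A ∩ B ≠ ∅, so A and B are NOT disjoint.

Yes — A and B share the element(s) of A ∩ B = {5, 9, 11, 17, 28}, so they are not disjoint


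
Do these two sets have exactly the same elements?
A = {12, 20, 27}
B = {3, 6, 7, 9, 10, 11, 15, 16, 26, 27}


Two sets are equal iff they have exactly the same elements.
A = {12, 20, 27}
B = {3, 6, 7, 9, 10, 11, 15, 16, 26, 27}
Differences: {3, 6, 7, 9, 10, 11, 12, 15, 16, 20, 26}
A ≠ B

No, A ≠ B


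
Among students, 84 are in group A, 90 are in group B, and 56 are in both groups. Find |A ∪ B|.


|A ∪ B| = |A| + |B| - |A ∩ B|
= 84 + 90 - 56
= 118

|A ∪ B| = 118


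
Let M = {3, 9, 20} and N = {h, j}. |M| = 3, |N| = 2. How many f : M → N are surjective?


n = |M| = 3, k = |N| = 2. Surjections via inclusion-exclusion:
S(n,k) = Σ(-1)^i × C(k,i) × (k-i)^n, i=0 to k
i=0: (-1)^0×C(2,0)×2^3 = 8
i=1: (-1)^1×C(2,1)×1^3 = -2
i=2: (-1)^2×C(2,2)×0^3 = 0
Total = 6

Number of surjections = 6


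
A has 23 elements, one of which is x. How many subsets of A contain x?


Subsets of A containing x correspond to subsets of A \ {x}, which has 22 elements.
Count = 2^(n-1) = 2^22
= 4194304

Number of subsets containing x = 4194304


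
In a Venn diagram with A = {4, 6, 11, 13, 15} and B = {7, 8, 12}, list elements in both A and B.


A = {4, 6, 11, 13, 15}
B = {7, 8, 12}
Region: in both A and B
Elements: ∅

Elements in both A and B: ∅


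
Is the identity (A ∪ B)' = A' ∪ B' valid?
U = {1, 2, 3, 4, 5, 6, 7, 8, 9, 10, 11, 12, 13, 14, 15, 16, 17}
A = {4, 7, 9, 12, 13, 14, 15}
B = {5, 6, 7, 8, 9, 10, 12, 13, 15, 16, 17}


LHS: A ∪ B = {4, 5, 6, 7, 8, 9, 10, 12, 13, 14, 15, 16, 17}
(A ∪ B)' = U \ (A ∪ B) = {1, 2, 3, 11}
A' = {1, 2, 3, 5, 6, 8, 10, 11, 16, 17}, B' = {1, 2, 3, 4, 11, 14}
Claimed RHS: A' ∪ B' = {1, 2, 3, 4, 5, 6, 8, 10, 11, 14, 16, 17}
Identity is INVALID: LHS = {1, 2, 3, 11} but the RHS claimed here equals {1, 2, 3, 4, 5, 6, 8, 10, 11, 14, 16, 17}. The correct form is (A ∪ B)' = A' ∩ B'.

Identity is invalid: (A ∪ B)' = {1, 2, 3, 11} but A' ∪ B' = {1, 2, 3, 4, 5, 6, 8, 10, 11, 14, 16, 17}. The correct De Morgan law is (A ∪ B)' = A' ∩ B'.


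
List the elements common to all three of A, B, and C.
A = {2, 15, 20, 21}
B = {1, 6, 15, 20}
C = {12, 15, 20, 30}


A ∩ B = {15, 20}
(A ∩ B) ∩ C = {15, 20}

A ∩ B ∩ C = {15, 20}


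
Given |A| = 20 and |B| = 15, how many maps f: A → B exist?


Each of |A| = 20 inputs maps to any of |B| = 15 outputs.
# functions = |B|^|A| = 15^20
= 332525673007965087890625

Number of functions = 332525673007965087890625


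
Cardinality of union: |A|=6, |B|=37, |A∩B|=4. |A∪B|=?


|A ∪ B| = |A| + |B| - |A ∩ B|
= 6 + 37 - 4
= 39

|A ∪ B| = 39


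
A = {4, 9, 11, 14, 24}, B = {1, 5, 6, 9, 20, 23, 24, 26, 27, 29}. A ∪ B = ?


A ∪ B = all elements in A or B (or both)
A = {4, 9, 11, 14, 24}
B = {1, 5, 6, 9, 20, 23, 24, 26, 27, 29}
A ∪ B = {1, 4, 5, 6, 9, 11, 14, 20, 23, 24, 26, 27, 29}

A ∪ B = {1, 4, 5, 6, 9, 11, 14, 20, 23, 24, 26, 27, 29}


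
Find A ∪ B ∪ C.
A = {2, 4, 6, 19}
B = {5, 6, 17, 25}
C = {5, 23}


A ∪ B = {2, 4, 5, 6, 17, 19, 25}
(A ∪ B) ∪ C = {2, 4, 5, 6, 17, 19, 23, 25}

A ∪ B ∪ C = {2, 4, 5, 6, 17, 19, 23, 25}


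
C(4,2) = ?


C(n,k) = n! / (k!(n-k)!)
C(4,2) = 4! / (2!2!)
= 6

C(4,2) = 6


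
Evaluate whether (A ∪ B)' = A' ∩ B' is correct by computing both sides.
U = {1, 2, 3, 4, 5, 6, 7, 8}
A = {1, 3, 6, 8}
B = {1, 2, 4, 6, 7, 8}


LHS: A ∪ B = {1, 2, 3, 4, 6, 7, 8}
(A ∪ B)' = U \ (A ∪ B) = {5}
A' = {2, 4, 5, 7}, B' = {3, 5}
Claimed RHS: A' ∩ B' = {5}
Identity is VALID: LHS = RHS = {5} ✓

Identity is valid. (A ∪ B)' = A' ∩ B' = {5}


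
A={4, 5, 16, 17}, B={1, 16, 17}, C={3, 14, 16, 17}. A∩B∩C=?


A ∩ B = {16, 17}
(A ∩ B) ∩ C = {16, 17}

A ∩ B ∩ C = {16, 17}


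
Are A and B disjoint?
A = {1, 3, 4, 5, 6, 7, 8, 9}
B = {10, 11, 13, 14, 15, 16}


Disjoint means A ∩ B = ∅.
A ∩ B = ∅
A ∩ B = ∅, so A and B are disjoint.

Yes, A and B are disjoint


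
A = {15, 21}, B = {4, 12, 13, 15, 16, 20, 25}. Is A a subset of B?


A ⊆ B means every element of A is in B.
Elements in A not in B: {21}
So A ⊄ B.

No, A ⊄ B


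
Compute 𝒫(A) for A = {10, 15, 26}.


|A| = 3, so |P(A)| = 2^3 = 8
Enumerate subsets by cardinality (0 to 3):
∅, {10}, {15}, {26}, {10, 15}, {10, 26}, {15, 26}, {10, 15, 26}

P(A) has 8 subsets: ∅, {10}, {15}, {26}, {10, 15}, {10, 26}, {15, 26}, {10, 15, 26}


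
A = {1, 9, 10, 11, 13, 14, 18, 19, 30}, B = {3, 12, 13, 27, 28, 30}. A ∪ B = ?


A ∪ B = all elements in A or B (or both)
A = {1, 9, 10, 11, 13, 14, 18, 19, 30}
B = {3, 12, 13, 27, 28, 30}
A ∪ B = {1, 3, 9, 10, 11, 12, 13, 14, 18, 19, 27, 28, 30}

A ∪ B = {1, 3, 9, 10, 11, 12, 13, 14, 18, 19, 27, 28, 30}


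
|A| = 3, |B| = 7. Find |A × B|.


|A × B| = |A| × |B|
= 3 × 7
= 21

|A × B| = 21


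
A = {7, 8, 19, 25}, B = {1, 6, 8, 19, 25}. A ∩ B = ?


A ∩ B = elements in both A and B
A = {7, 8, 19, 25}
B = {1, 6, 8, 19, 25}
A ∩ B = {8, 19, 25}

A ∩ B = {8, 19, 25}


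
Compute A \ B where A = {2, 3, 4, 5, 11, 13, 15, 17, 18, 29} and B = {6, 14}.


A \ B = elements in A but not in B
A = {2, 3, 4, 5, 11, 13, 15, 17, 18, 29}
B = {6, 14}
Remove from A any elements in B
A \ B = {2, 3, 4, 5, 11, 13, 15, 17, 18, 29}

A \ B = {2, 3, 4, 5, 11, 13, 15, 17, 18, 29}


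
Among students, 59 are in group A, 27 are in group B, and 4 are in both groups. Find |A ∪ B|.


|A ∪ B| = |A| + |B| - |A ∩ B|
= 59 + 27 - 4
= 82

|A ∪ B| = 82


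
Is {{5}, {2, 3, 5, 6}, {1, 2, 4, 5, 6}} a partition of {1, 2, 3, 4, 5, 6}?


A partition requires: (1) non-empty parts, (2) pairwise disjoint, (3) union = U
Parts: {5}, {2, 3, 5, 6}, {1, 2, 4, 5, 6}
Union of parts: {1, 2, 3, 4, 5, 6}
U = {1, 2, 3, 4, 5, 6}
All non-empty? True
Pairwise disjoint? False
Covers U? True

No, not a valid partition


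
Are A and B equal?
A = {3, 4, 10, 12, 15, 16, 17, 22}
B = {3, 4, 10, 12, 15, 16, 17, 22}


Two sets are equal iff they have exactly the same elements.
A = {3, 4, 10, 12, 15, 16, 17, 22}
B = {3, 4, 10, 12, 15, 16, 17, 22}
Same elements → A = B

Yes, A = B


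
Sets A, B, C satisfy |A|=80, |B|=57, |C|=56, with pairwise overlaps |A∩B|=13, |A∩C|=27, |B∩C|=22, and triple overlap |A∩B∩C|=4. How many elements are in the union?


|A∪B∪C| = |A|+|B|+|C| - |A∩B|-|A∩C|-|B∩C| + |A∩B∩C|
= 80+57+56 - 13-27-22 + 4
= 193 - 62 + 4
= 135

|A ∪ B ∪ C| = 135


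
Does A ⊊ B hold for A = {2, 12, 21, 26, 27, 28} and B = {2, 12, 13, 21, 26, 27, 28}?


A ⊂ B requires: A ⊆ B AND A ≠ B.
A ⊆ B? Yes
A = B? No
A ⊂ B: Yes (A is a proper subset of B)

Yes, A ⊂ B


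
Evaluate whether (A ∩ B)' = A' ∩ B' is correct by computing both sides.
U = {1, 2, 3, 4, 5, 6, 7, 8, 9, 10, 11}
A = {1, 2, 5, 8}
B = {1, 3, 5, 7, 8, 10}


LHS: A ∩ B = {1, 5, 8}
(A ∩ B)' = U \ (A ∩ B) = {2, 3, 4, 6, 7, 9, 10, 11}
A' = {3, 4, 6, 7, 9, 10, 11}, B' = {2, 4, 6, 9, 11}
Claimed RHS: A' ∩ B' = {4, 6, 9, 11}
Identity is INVALID: LHS = {2, 3, 4, 6, 7, 9, 10, 11} but the RHS claimed here equals {4, 6, 9, 11}. The correct form is (A ∩ B)' = A' ∪ B'.

Identity is invalid: (A ∩ B)' = {2, 3, 4, 6, 7, 9, 10, 11} but A' ∩ B' = {4, 6, 9, 11}. The correct De Morgan law is (A ∩ B)' = A' ∪ B'.


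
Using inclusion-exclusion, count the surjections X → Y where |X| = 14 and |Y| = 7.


n = |X| = 14, k = |Y| = 7. Surjections via inclusion-exclusion:
S(n,k) = Σ(-1)^i × C(k,i) × (k-i)^n, i=0 to k
i=0: (-1)^0×C(7,0)×7^14 = 678223072849
i=1: (-1)^1×C(7,1)×6^14 = -548549148672
i=2: (-1)^2×C(7,2)×5^14 = 128173828125
i=3: (-1)^3×C(7,3)×4^14 = -9395240960
i=4: (-1)^4×C(7,4)×3^14 = 167403915
i=5: (-1)^5×C(7,5)×2^14 = -344064
i=6: (-1)^6×C(7,6)×1^14 = 7
i=7: (-1)^7×C(7,7)×0^14 = 0
Total = 248619571200

Number of surjections = 248619571200


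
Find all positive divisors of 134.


Checking each candidate:
Condition: positive divisors of 134
Result = {1, 2, 67, 134}

{1, 2, 67, 134}


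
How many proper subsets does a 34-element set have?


Total subsets = 2^n = 2^34 = 17179869184
Proper subsets exclude the set itself: 2^n - 1
= 17179869184 - 1
= 17179869183

Number of proper subsets = 17179869183


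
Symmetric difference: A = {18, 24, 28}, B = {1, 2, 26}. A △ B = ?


A △ B = (A \ B) ∪ (B \ A) = elements in exactly one of A or B
A \ B = {18, 24, 28}
B \ A = {1, 2, 26}
A △ B = {1, 2, 18, 24, 26, 28}

A △ B = {1, 2, 18, 24, 26, 28}


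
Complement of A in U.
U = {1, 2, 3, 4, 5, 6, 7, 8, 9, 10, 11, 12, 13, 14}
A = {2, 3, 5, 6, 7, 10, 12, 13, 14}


Aᶜ = U \ A = elements in U but not in A
U = {1, 2, 3, 4, 5, 6, 7, 8, 9, 10, 11, 12, 13, 14}
A = {2, 3, 5, 6, 7, 10, 12, 13, 14}
Aᶜ = {1, 4, 8, 9, 11}

Aᶜ = {1, 4, 8, 9, 11}


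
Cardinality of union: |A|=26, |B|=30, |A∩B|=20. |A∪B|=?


|A ∪ B| = |A| + |B| - |A ∩ B|
= 26 + 30 - 20
= 36

|A ∪ B| = 36


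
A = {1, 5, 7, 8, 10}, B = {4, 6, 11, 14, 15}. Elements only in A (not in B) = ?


A = {1, 5, 7, 8, 10}
B = {4, 6, 11, 14, 15}
Region: only in A (not in B)
Elements: {1, 5, 7, 8, 10}

Elements only in A (not in B): {1, 5, 7, 8, 10}


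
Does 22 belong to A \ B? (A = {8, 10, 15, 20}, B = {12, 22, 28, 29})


A = {8, 10, 15, 20}, B = {12, 22, 28, 29}
A \ B = elements in A but not in B
A \ B = {8, 10, 15, 20}
Checking if 22 ∈ A \ B
22 is not in A \ B → False

22 ∉ A \ B


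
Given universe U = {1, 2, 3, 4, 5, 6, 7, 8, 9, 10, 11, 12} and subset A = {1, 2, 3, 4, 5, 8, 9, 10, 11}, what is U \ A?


Aᶜ = U \ A = elements in U but not in A
U = {1, 2, 3, 4, 5, 6, 7, 8, 9, 10, 11, 12}
A = {1, 2, 3, 4, 5, 8, 9, 10, 11}
Aᶜ = {6, 7, 12}

Aᶜ = {6, 7, 12}


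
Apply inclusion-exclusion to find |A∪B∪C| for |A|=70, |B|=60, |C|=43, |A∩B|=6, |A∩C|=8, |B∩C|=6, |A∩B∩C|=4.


|A∪B∪C| = |A|+|B|+|C| - |A∩B|-|A∩C|-|B∩C| + |A∩B∩C|
= 70+60+43 - 6-8-6 + 4
= 173 - 20 + 4
= 157

|A ∪ B ∪ C| = 157


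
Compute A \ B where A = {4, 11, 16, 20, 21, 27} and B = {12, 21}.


A \ B = elements in A but not in B
A = {4, 11, 16, 20, 21, 27}
B = {12, 21}
Remove from A any elements in B
A \ B = {4, 11, 16, 20, 27}

A \ B = {4, 11, 16, 20, 27}


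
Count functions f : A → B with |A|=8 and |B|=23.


Each of |A| = 8 inputs maps to any of |B| = 23 outputs.
# functions = |B|^|A| = 23^8
= 78310985281

Number of functions = 78310985281


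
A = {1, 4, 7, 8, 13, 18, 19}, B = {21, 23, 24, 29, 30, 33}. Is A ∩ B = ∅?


Disjoint means A ∩ B = ∅.
A ∩ B = ∅
A ∩ B = ∅, so A and B are disjoint.

Yes, A and B are disjoint


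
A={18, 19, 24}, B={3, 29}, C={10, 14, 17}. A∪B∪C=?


A ∪ B = {3, 18, 19, 24, 29}
(A ∪ B) ∪ C = {3, 10, 14, 17, 18, 19, 24, 29}

A ∪ B ∪ C = {3, 10, 14, 17, 18, 19, 24, 29}


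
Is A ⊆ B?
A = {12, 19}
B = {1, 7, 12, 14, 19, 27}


A ⊆ B means every element of A is in B.
All elements of A are in B.
So A ⊆ B.

Yes, A ⊆ B


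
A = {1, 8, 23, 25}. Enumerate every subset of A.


|A| = 4, so |P(A)| = 2^4 = 16
Enumerate subsets by cardinality (0 to 4):
∅, {1}, {8}, {23}, {25}, {1, 8}, {1, 23}, {1, 25}, {8, 23}, {8, 25}, {23, 25}, {1, 8, 23}, {1, 8, 25}, {1, 23, 25}, {8, 23, 25}, {1, 8, 23, 25}

P(A) has 16 subsets: ∅, {1}, {8}, {23}, {25}, {1, 8}, {1, 23}, {1, 25}, {8, 23}, {8, 25}, {23, 25}, {1, 8, 23}, {1, 8, 25}, {1, 23, 25}, {8, 23, 25}, {1, 8, 23, 25}


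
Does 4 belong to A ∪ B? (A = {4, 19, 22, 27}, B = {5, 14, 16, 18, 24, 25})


A = {4, 19, 22, 27}, B = {5, 14, 16, 18, 24, 25}
A ∪ B = all elements in A or B
A ∪ B = {4, 5, 14, 16, 18, 19, 22, 24, 25, 27}
Checking if 4 ∈ A ∪ B
4 is in A ∪ B → True

4 ∈ A ∪ B


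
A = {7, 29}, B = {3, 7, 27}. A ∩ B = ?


A ∩ B = elements in both A and B
A = {7, 29}
B = {3, 7, 27}
A ∩ B = {7}

A ∩ B = {7}


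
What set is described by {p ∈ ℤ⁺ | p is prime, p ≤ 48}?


Checking each candidate:
Condition: primes ≤ 48
Result = {2, 3, 5, 7, 11, 13, 17, 19, 23, 29, 31, 37, 41, 43, 47}

{2, 3, 5, 7, 11, 13, 17, 19, 23, 29, 31, 37, 41, 43, 47}


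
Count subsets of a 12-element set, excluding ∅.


Total subsets = 2^n = 2^12 = 4096
Non-empty subsets exclude the empty set: 2^n - 1
= 4096 - 1
= 4095

Number of non-empty subsets = 4095


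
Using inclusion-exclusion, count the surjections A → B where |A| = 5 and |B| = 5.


n = |A| = 5, k = |B| = 5. Surjections via inclusion-exclusion:
S(n,k) = Σ(-1)^i × C(k,i) × (k-i)^n, i=0 to k
i=0: (-1)^0×C(5,0)×5^5 = 3125
i=1: (-1)^1×C(5,1)×4^5 = -5120
i=2: (-1)^2×C(5,2)×3^5 = 2430
i=3: (-1)^3×C(5,3)×2^5 = -320
i=4: (-1)^4×C(5,4)×1^5 = 5
i=5: (-1)^5×C(5,5)×0^5 = 0
Total = 120

Number of surjections = 120


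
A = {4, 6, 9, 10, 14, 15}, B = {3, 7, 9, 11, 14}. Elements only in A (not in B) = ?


A = {4, 6, 9, 10, 14, 15}
B = {3, 7, 9, 11, 14}
Region: only in A (not in B)
Elements: {4, 6, 10, 15}

Elements only in A (not in B): {4, 6, 10, 15}


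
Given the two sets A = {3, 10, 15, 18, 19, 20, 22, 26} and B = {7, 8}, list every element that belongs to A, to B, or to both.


A ∪ B = all elements in A or B (or both)
A = {3, 10, 15, 18, 19, 20, 22, 26}
B = {7, 8}
A ∪ B = {3, 7, 8, 10, 15, 18, 19, 20, 22, 26}

A ∪ B = {3, 7, 8, 10, 15, 18, 19, 20, 22, 26}


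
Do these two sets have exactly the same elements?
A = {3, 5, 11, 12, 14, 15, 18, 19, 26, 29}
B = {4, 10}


Two sets are equal iff they have exactly the same elements.
A = {3, 5, 11, 12, 14, 15, 18, 19, 26, 29}
B = {4, 10}
Differences: {3, 4, 5, 10, 11, 12, 14, 15, 18, 19, 26, 29}
A ≠ B

No, A ≠ B


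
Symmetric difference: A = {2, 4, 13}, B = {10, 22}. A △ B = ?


A △ B = (A \ B) ∪ (B \ A) = elements in exactly one of A or B
A \ B = {2, 4, 13}
B \ A = {10, 22}
A △ B = {2, 4, 10, 13, 22}

A △ B = {2, 4, 10, 13, 22}


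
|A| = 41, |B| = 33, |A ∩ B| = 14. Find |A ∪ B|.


|A ∪ B| = |A| + |B| - |A ∩ B|
= 41 + 33 - 14
= 60

|A ∪ B| = 60


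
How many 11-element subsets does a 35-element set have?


C(n,k) = n! / (k!(n-k)!)
C(35,11) = 35! / (11!24!)
= 417225900

C(35,11) = 417225900


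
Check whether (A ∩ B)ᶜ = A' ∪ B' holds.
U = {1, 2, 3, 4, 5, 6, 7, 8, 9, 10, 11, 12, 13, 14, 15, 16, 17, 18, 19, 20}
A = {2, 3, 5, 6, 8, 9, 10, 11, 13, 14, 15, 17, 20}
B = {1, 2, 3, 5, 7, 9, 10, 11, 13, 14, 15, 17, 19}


LHS: A ∩ B = {2, 3, 5, 9, 10, 11, 13, 14, 15, 17}
(A ∩ B)' = U \ (A ∩ B) = {1, 4, 6, 7, 8, 12, 16, 18, 19, 20}
A' = {1, 4, 7, 12, 16, 18, 19}, B' = {4, 6, 8, 12, 16, 18, 20}
Claimed RHS: A' ∪ B' = {1, 4, 6, 7, 8, 12, 16, 18, 19, 20}
Identity is VALID: LHS = RHS = {1, 4, 6, 7, 8, 12, 16, 18, 19, 20} ✓

Identity is valid. (A ∩ B)' = A' ∪ B' = {1, 4, 6, 7, 8, 12, 16, 18, 19, 20}


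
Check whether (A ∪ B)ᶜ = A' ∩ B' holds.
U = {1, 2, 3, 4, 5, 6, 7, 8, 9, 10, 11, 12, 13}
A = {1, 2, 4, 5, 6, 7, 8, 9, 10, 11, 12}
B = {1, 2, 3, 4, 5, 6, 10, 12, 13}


LHS: A ∪ B = {1, 2, 3, 4, 5, 6, 7, 8, 9, 10, 11, 12, 13}
(A ∪ B)' = U \ (A ∪ B) = ∅
A' = {3, 13}, B' = {7, 8, 9, 11}
Claimed RHS: A' ∩ B' = ∅
Identity is VALID: LHS = RHS = ∅ ✓

Identity is valid. (A ∪ B)' = A' ∩ B' = ∅


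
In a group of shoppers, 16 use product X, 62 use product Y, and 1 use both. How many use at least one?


|A ∪ B| = |A| + |B| - |A ∩ B|
= 16 + 62 - 1
= 77

|A ∪ B| = 77


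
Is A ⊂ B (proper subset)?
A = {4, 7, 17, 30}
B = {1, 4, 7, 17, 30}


A ⊂ B requires: A ⊆ B AND A ≠ B.
A ⊆ B? Yes
A = B? No
A ⊂ B: Yes (A is a proper subset of B)

Yes, A ⊂ B


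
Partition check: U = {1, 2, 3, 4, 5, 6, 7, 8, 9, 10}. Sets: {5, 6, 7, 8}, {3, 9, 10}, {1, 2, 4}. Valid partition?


A partition requires: (1) non-empty parts, (2) pairwise disjoint, (3) union = U
Parts: {5, 6, 7, 8}, {3, 9, 10}, {1, 2, 4}
Union of parts: {1, 2, 3, 4, 5, 6, 7, 8, 9, 10}
U = {1, 2, 3, 4, 5, 6, 7, 8, 9, 10}
All non-empty? True
Pairwise disjoint? True
Covers U? True

Yes, valid partition


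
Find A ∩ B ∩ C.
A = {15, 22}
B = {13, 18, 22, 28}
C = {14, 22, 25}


A ∩ B = {22}
(A ∩ B) ∩ C = {22}

A ∩ B ∩ C = {22}


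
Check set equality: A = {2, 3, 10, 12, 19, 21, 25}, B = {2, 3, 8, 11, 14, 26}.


Two sets are equal iff they have exactly the same elements.
A = {2, 3, 10, 12, 19, 21, 25}
B = {2, 3, 8, 11, 14, 26}
Differences: {8, 10, 11, 12, 14, 19, 21, 25, 26}
A ≠ B

No, A ≠ B


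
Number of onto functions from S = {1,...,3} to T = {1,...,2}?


n = |S| = 3, k = |T| = 2. Surjections via inclusion-exclusion:
S(n,k) = Σ(-1)^i × C(k,i) × (k-i)^n, i=0 to k
i=0: (-1)^0×C(2,0)×2^3 = 8
i=1: (-1)^1×C(2,1)×1^3 = -2
i=2: (-1)^2×C(2,2)×0^3 = 0
Total = 6

Number of surjections = 6


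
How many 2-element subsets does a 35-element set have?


C(n,k) = n! / (k!(n-k)!)
C(35,2) = 35! / (2!33!)
= 595

C(35,2) = 595


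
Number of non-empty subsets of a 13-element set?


Total subsets = 2^n = 2^13 = 8192
Non-empty subsets exclude the empty set: 2^n - 1
= 8192 - 1
= 8191

Number of non-empty subsets = 8191


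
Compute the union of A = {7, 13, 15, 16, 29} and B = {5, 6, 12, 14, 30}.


A ∪ B = all elements in A or B (or both)
A = {7, 13, 15, 16, 29}
B = {5, 6, 12, 14, 30}
A ∪ B = {5, 6, 7, 12, 13, 14, 15, 16, 29, 30}

A ∪ B = {5, 6, 7, 12, 13, 14, 15, 16, 29, 30}


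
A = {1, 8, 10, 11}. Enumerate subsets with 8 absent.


A subset of A that omits 8 is a subset of A \ {8}, so there are 2^(n-1) = 2^3 = 8 of them.
Subsets excluding 8: ∅, {1}, {10}, {11}, {1, 10}, {1, 11}, {10, 11}, {1, 10, 11}

Subsets excluding 8 (8 total): ∅, {1}, {10}, {11}, {1, 10}, {1, 11}, {10, 11}, {1, 10, 11}


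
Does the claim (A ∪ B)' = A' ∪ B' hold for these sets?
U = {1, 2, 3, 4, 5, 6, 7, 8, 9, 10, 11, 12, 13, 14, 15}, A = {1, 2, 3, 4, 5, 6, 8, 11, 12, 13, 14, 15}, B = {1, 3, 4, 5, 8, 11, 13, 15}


LHS: A ∪ B = {1, 2, 3, 4, 5, 6, 8, 11, 12, 13, 14, 15}
(A ∪ B)' = U \ (A ∪ B) = {7, 9, 10}
A' = {7, 9, 10}, B' = {2, 6, 7, 9, 10, 12, 14}
Claimed RHS: A' ∪ B' = {2, 6, 7, 9, 10, 12, 14}
Identity is INVALID: LHS = {7, 9, 10} but the RHS claimed here equals {2, 6, 7, 9, 10, 12, 14}. The correct form is (A ∪ B)' = A' ∩ B'.

Identity is invalid: (A ∪ B)' = {7, 9, 10} but A' ∪ B' = {2, 6, 7, 9, 10, 12, 14}. The correct De Morgan law is (A ∪ B)' = A' ∩ B'.


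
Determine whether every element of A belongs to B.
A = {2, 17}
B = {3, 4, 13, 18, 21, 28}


A ⊆ B means every element of A is in B.
Elements in A not in B: {2, 17}
So A ⊄ B.

No, A ⊄ B


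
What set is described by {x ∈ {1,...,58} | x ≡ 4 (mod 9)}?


Checking each candidate:
Condition: x in {1,...,58} with x ≡ 4 (mod 9)
Result = {4, 13, 22, 31, 40, 49, 58}

{4, 13, 22, 31, 40, 49, 58}


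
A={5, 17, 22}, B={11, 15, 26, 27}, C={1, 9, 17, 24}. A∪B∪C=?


A ∪ B = {5, 11, 15, 17, 22, 26, 27}
(A ∪ B) ∪ C = {1, 5, 9, 11, 15, 17, 22, 24, 26, 27}

A ∪ B ∪ C = {1, 5, 9, 11, 15, 17, 22, 24, 26, 27}


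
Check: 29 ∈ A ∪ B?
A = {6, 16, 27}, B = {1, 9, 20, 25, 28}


A = {6, 16, 27}, B = {1, 9, 20, 25, 28}
A ∪ B = all elements in A or B
A ∪ B = {1, 6, 9, 16, 20, 25, 27, 28}
Checking if 29 ∈ A ∪ B
29 is not in A ∪ B → False

29 ∉ A ∪ B


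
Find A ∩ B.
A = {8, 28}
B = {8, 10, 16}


A ∩ B = elements in both A and B
A = {8, 28}
B = {8, 10, 16}
A ∩ B = {8}

A ∩ B = {8}


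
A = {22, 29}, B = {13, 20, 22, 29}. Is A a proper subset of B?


A ⊂ B requires: A ⊆ B AND A ≠ B.
A ⊆ B? Yes
A = B? No
A ⊂ B: Yes (A is a proper subset of B)

Yes, A ⊂ B


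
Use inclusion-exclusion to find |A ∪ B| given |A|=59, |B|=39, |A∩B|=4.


|A ∪ B| = |A| + |B| - |A ∩ B|
= 59 + 39 - 4
= 94

|A ∪ B| = 94


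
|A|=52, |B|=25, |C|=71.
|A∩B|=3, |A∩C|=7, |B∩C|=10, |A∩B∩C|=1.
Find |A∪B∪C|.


|A∪B∪C| = |A|+|B|+|C| - |A∩B|-|A∩C|-|B∩C| + |A∩B∩C|
= 52+25+71 - 3-7-10 + 1
= 148 - 20 + 1
= 129

|A ∪ B ∪ C| = 129


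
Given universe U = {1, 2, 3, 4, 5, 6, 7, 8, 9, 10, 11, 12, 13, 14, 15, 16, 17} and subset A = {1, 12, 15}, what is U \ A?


Aᶜ = U \ A = elements in U but not in A
U = {1, 2, 3, 4, 5, 6, 7, 8, 9, 10, 11, 12, 13, 14, 15, 16, 17}
A = {1, 12, 15}
Aᶜ = {2, 3, 4, 5, 6, 7, 8, 9, 10, 11, 13, 14, 16, 17}

Aᶜ = {2, 3, 4, 5, 6, 7, 8, 9, 10, 11, 13, 14, 16, 17}


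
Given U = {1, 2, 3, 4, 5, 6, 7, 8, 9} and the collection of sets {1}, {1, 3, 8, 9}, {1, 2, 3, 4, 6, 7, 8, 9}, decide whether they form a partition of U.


A partition requires: (1) non-empty parts, (2) pairwise disjoint, (3) union = U
Parts: {1}, {1, 3, 8, 9}, {1, 2, 3, 4, 6, 7, 8, 9}
Union of parts: {1, 2, 3, 4, 6, 7, 8, 9}
U = {1, 2, 3, 4, 5, 6, 7, 8, 9}
All non-empty? True
Pairwise disjoint? False
Covers U? False

No, not a valid partition


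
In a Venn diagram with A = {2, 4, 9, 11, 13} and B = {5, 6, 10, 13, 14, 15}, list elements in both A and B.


A = {2, 4, 9, 11, 13}
B = {5, 6, 10, 13, 14, 15}
Region: in both A and B
Elements: {13}

Elements in both A and B: {13}


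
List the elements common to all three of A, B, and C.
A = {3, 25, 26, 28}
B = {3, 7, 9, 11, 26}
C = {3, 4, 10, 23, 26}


A ∩ B = {3, 26}
(A ∩ B) ∩ C = {3, 26}

A ∩ B ∩ C = {3, 26}


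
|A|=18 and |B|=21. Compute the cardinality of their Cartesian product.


|A × B| = |A| × |B|
= 18 × 21
= 378

|A × B| = 378


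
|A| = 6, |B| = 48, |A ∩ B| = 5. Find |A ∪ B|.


|A ∪ B| = |A| + |B| - |A ∩ B|
= 6 + 48 - 5
= 49

|A ∪ B| = 49


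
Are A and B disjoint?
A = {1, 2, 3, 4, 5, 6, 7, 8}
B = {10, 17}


Disjoint means A ∩ B = ∅.
A ∩ B = ∅
A ∩ B = ∅, so A and B are disjoint.

Yes, A and B are disjoint


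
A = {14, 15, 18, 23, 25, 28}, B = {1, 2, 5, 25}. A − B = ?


A \ B = elements in A but not in B
A = {14, 15, 18, 23, 25, 28}
B = {1, 2, 5, 25}
Remove from A any elements in B
A \ B = {14, 15, 18, 23, 28}

A \ B = {14, 15, 18, 23, 28}


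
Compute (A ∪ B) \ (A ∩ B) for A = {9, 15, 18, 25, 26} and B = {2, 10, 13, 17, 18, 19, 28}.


A △ B = (A \ B) ∪ (B \ A) = elements in exactly one of A or B
A \ B = {9, 15, 25, 26}
B \ A = {2, 10, 13, 17, 19, 28}
A △ B = {2, 9, 10, 13, 15, 17, 19, 25, 26, 28}

A △ B = {2, 9, 10, 13, 15, 17, 19, 25, 26, 28}


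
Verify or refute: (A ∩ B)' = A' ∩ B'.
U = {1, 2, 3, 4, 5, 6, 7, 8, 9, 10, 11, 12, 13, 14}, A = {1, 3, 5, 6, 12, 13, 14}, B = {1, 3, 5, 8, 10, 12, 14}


LHS: A ∩ B = {1, 3, 5, 12, 14}
(A ∩ B)' = U \ (A ∩ B) = {2, 4, 6, 7, 8, 9, 10, 11, 13}
A' = {2, 4, 7, 8, 9, 10, 11}, B' = {2, 4, 6, 7, 9, 11, 13}
Claimed RHS: A' ∩ B' = {2, 4, 7, 9, 11}
Identity is INVALID: LHS = {2, 4, 6, 7, 8, 9, 10, 11, 13} but the RHS claimed here equals {2, 4, 7, 9, 11}. The correct form is (A ∩ B)' = A' ∪ B'.

Identity is invalid: (A ∩ B)' = {2, 4, 6, 7, 8, 9, 10, 11, 13} but A' ∩ B' = {2, 4, 7, 9, 11}. The correct De Morgan law is (A ∩ B)' = A' ∪ B'.


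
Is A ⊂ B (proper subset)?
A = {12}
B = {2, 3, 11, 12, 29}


A ⊂ B requires: A ⊆ B AND A ≠ B.
A ⊆ B? Yes
A = B? No
A ⊂ B: Yes (A is a proper subset of B)

Yes, A ⊂ B


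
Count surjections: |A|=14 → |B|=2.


n = |A| = 14, k = |B| = 2. Surjections via inclusion-exclusion:
S(n,k) = Σ(-1)^i × C(k,i) × (k-i)^n, i=0 to k
i=0: (-1)^0×C(2,0)×2^14 = 16384
i=1: (-1)^1×C(2,1)×1^14 = -2
i=2: (-1)^2×C(2,2)×0^14 = 0
Total = 16382

Number of surjections = 16382


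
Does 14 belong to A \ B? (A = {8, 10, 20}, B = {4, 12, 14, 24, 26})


A = {8, 10, 20}, B = {4, 12, 14, 24, 26}
A \ B = elements in A but not in B
A \ B = {8, 10, 20}
Checking if 14 ∈ A \ B
14 is not in A \ B → False

14 ∉ A \ B


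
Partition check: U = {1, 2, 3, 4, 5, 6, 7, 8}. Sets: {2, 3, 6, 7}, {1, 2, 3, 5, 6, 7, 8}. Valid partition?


A partition requires: (1) non-empty parts, (2) pairwise disjoint, (3) union = U
Parts: {2, 3, 6, 7}, {1, 2, 3, 5, 6, 7, 8}
Union of parts: {1, 2, 3, 5, 6, 7, 8}
U = {1, 2, 3, 4, 5, 6, 7, 8}
All non-empty? True
Pairwise disjoint? False
Covers U? False

No, not a valid partition


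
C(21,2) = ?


C(n,k) = n! / (k!(n-k)!)
C(21,2) = 21! / (2!19!)
= 210

C(21,2) = 210


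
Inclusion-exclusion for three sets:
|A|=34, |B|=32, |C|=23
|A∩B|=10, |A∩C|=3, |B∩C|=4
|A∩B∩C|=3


|A∪B∪C| = |A|+|B|+|C| - |A∩B|-|A∩C|-|B∩C| + |A∩B∩C|
= 34+32+23 - 10-3-4 + 3
= 89 - 17 + 3
= 75

|A ∪ B ∪ C| = 75


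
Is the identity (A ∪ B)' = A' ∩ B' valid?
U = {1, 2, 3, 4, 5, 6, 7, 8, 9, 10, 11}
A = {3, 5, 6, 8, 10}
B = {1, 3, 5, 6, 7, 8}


LHS: A ∪ B = {1, 3, 5, 6, 7, 8, 10}
(A ∪ B)' = U \ (A ∪ B) = {2, 4, 9, 11}
A' = {1, 2, 4, 7, 9, 11}, B' = {2, 4, 9, 10, 11}
Claimed RHS: A' ∩ B' = {2, 4, 9, 11}
Identity is VALID: LHS = RHS = {2, 4, 9, 11} ✓

Identity is valid. (A ∪ B)' = A' ∩ B' = {2, 4, 9, 11}


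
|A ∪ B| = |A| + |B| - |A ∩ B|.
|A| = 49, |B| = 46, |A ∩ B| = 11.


|A ∪ B| = |A| + |B| - |A ∩ B|
= 49 + 46 - 11
= 84

|A ∪ B| = 84


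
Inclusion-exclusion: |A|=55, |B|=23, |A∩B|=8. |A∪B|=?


|A ∪ B| = |A| + |B| - |A ∩ B|
= 55 + 23 - 8
= 70

|A ∪ B| = 70


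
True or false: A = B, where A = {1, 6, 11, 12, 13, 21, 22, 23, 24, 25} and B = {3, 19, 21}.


Two sets are equal iff they have exactly the same elements.
A = {1, 6, 11, 12, 13, 21, 22, 23, 24, 25}
B = {3, 19, 21}
Differences: {1, 3, 6, 11, 12, 13, 19, 22, 23, 24, 25}
A ≠ B

No, A ≠ B


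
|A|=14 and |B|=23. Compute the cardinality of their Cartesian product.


|A × B| = |A| × |B|
= 14 × 23
= 322

|A × B| = 322


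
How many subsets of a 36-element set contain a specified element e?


Subsets of A containing e correspond to subsets of A \ {e}, which has 35 elements.
Count = 2^(n-1) = 2^35
= 34359738368

Number of subsets containing e = 34359738368


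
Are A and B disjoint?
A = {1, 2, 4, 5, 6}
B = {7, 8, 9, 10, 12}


Disjoint means A ∩ B = ∅.
A ∩ B = ∅
A ∩ B = ∅, so A and B are disjoint.

Yes, A and B are disjoint


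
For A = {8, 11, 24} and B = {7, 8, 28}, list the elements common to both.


A ∩ B = elements in both A and B
A = {8, 11, 24}
B = {7, 8, 28}
A ∩ B = {8}

A ∩ B = {8}


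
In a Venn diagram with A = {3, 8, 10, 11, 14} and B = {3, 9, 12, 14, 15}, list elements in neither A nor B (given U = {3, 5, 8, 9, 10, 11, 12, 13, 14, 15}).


A = {3, 8, 10, 11, 14}
B = {3, 9, 12, 14, 15}
Region: in neither A nor B (given U = {3, 5, 8, 9, 10, 11, 12, 13, 14, 15})
Elements: {5, 13}

Elements in neither A nor B (given U = {3, 5, 8, 9, 10, 11, 12, 13, 14, 15}): {5, 13}


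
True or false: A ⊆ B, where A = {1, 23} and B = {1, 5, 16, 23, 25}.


A ⊆ B means every element of A is in B.
All elements of A are in B.
So A ⊆ B.

Yes, A ⊆ B
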